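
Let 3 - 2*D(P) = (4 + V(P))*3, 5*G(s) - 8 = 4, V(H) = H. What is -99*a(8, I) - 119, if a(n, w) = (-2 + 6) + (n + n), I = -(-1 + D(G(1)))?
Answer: -2099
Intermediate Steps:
G(s) = 12/5 (G(s) = 8/5 + (⅕)*4 = 8/5 + ⅘ = 12/5)
D(P) = -9/2 - 3*P/2 (D(P) = 3/2 - (4 + P)*3/2 = 3/2 - (12 + 3*P)/2 = 3/2 + (-6 - 3*P/2) = -9/2 - 3*P/2)
I = 91/10 (I = -(-1 + (-9/2 - 3/2*12/5)) = -(-1 + (-9/2 - 18/5)) = -(-1 - 81/10) = -1*(-91/10) = 91/10 ≈ 9.1000)
a(n, w) = 4 + 2*n
-99*a(8, I) - 119 = -99*(4 + 2*8) - 119 = -99*(4 + 16) - 119 = -99*20 - 119 = -1980 - 119 = -2099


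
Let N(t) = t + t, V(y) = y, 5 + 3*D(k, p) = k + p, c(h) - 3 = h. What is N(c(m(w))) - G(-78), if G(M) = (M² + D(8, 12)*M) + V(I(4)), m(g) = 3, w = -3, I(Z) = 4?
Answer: -5686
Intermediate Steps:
c(h) = 3 + h
D(k, p) = -5/3 + k/3 + p/3 (D(k, p) = -5/3 + (k + p)/3 = -5/3 + (k/3 + p/3) = -5/3 + k/3 + p/3)
N(t) = 2*t
G(M) = 4 + M² + 5*M (G(M) = (M² + (-5/3 + (⅓)*8 + (⅓)*12)*M) + 4 = (M² + (-5/3 + 8/3 + 4)*M) + 4 = (M² + 5*M) + 4 = 4 + M² + 5*M)
N(c(m(w))) - G(-78) = 2*(3 + 3) - (4 + (-78)² + 5*(-78)) = 2*6 - (4 + 6084 - 390) = 12 - 1*5698 = 12 - 5698 = -5686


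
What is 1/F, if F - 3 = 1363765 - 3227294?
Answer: -1/1863526 ≈ -5.3662e-7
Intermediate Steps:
F = -1863526 (F = 3 + (1363765 - 3227294) = 3 - 1863529 = -1863526)
1/F = 1/(-1863526) = -1/1863526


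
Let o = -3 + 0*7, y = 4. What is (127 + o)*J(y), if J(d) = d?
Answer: 496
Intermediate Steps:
o = -3 (o = -3 + 0 = -3)
(127 + o)*J(y) = (127 - 3)*4 = 124*4 = 496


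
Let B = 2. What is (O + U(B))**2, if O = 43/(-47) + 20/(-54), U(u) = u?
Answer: 822649/1610361 ≈ 0.51085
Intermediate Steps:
O = -1631/1269 (O = 43*(-1/47) + 20*(-1/54) = -43/47 - 10/27 = -1631/1269 ≈ -1.2853)
(O + U(B))**2 = (-1631/1269 + 2)**2 = (907/1269)**2 = 822649/1610361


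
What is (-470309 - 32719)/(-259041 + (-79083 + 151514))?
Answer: 251514/93305 ≈ 2.6956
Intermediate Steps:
(-470309 - 32719)/(-259041 + (-79083 + 151514)) = -503028/(-259041 + 72431) = -503028/(-186610) = -503028*(-1/186610) = 251514/93305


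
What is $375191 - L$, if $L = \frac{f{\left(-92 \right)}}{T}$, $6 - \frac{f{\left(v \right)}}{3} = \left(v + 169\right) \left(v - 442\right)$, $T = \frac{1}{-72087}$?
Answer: $8893892555$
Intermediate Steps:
$T = - \frac{1}{72087} \approx -1.3872 \cdot 10^{-5}$
$f{\left(v \right)} = 18 - 3 \left(-442 + v\right) \left(169 + v\right)$ ($f{\left(v \right)} = 18 - 3 \left(v + 169\right) \left(v - 442\right) = 18 - 3 \left(169 + v\right) \left(-442 + v\right) = 18 - 3 \left(-442 + v\right) \left(169 + v\right)$)
$L = -8893517364$ ($L = \frac{224112 - 3 \left(-92\right)^{2} + 819 \left(-92\right)}{- \frac{1}{72087}} = \left(224112 - 25392 - 75348\right) \left(-72087\right) = 123372 \left(-72087\right) = -8893517364$)
$375191 - L = 375191 - -8893517364 = 375191 + 8893517364 = 8893892555$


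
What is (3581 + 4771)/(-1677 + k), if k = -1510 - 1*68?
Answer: -2784/1085 ≈ -2.5659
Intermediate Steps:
k = -1578 (k = -1510 - 68 = -1578)
(3581 + 4771)/(-1677 + k) = (3581 + 4771)/(-1677 - 1578) = 8352/(-3255) = 8352*(-1/3255) = -2784/1085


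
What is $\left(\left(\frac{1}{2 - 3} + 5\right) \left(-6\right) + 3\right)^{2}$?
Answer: $441$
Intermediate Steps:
$\left(\left(\frac{1}{2 - 3} + 5\right) \left(-6\right) + 3\right)^{2} = \left(\left(\frac{1}{-1} + 5\right) \left(-6\right) + 3\right)^{2} = \left(\left(-1 + 5\right) \left(-6\right) + 3\right)^{2} = \left(4 \left(-6\right) + 3\right)^{2} = \left(-24 + 3\right)^{2} = \left(-21\right)^{2} = 441$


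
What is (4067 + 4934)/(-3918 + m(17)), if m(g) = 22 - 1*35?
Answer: -9001/3931 ≈ -2.2897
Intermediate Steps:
m(g) = -13 (m(g) = 22 - 35 = -13)
(4067 + 4934)/(-3918 + m(17)) = (4067 + 4934)/(-3918 - 13) = 9001/(-3931) = 9001*(-1/3931) = -9001/3931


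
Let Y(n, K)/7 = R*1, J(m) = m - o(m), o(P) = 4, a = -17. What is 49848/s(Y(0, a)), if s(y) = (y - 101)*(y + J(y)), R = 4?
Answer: -12462/949 ≈ -13.132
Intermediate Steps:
J(m) = -4 + m (J(m) = m - 1*4 = m - 4 = -4 + m)
Y(n, K) = 28 (Y(n, K) = 7*(4*1) = 7*4 = 28)
s(y) = (-101 + y)*(-4 + 2*y) (s(y) = (y - 101)*(y + (-4 + y)) = (-101 + y)*(-4 + 2*y))
49848/s(Y(0, a)) = 49848/(404 - 206*28 + 2*28**2) = 49848/(404 - 5768 + 2*784) = 49848/(404 - 5768 + 1568) = 49848/(-3796) = 49848*(-1/3796) = -12462/949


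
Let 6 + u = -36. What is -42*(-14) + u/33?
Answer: 6454/11 ≈ 586.73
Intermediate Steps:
u = -42 (u = -6 - 36 = -42)
-42*(-14) + u/33 = -42*(-14) - 42/33 = 588 - 42*1/33 = 588 - 14/11 = 6454/11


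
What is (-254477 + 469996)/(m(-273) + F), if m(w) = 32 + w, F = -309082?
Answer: -215519/309323 ≈ -0.69674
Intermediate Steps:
(-254477 + 469996)/(m(-273) + F) = (-254477 + 469996)/((32 - 273) - 309082) = 215519/(-241 - 309082) = 215519/(-309323) = 215519*(-1/309323) = -215519/309323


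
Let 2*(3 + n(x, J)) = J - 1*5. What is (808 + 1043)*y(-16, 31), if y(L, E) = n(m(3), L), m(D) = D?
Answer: -49977/2 ≈ -24989.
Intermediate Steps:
n(x, J) = -11/2 + J/2 (n(x, J) = -3 + (J - 1*5)/2 = -3 + (J - 5)/2 = -3 + (-5 + J)/2 = -3 + (-5/2 + J/2) = -11/2 + J/2)
y(L, E) = -11/2 + L/2
(808 + 1043)*y(-16, 31) = (808 + 1043)*(-11/2 + (½)*(-16)) = 1851*(-11/2 - 8) = 1851*(-27/2) = -49977/2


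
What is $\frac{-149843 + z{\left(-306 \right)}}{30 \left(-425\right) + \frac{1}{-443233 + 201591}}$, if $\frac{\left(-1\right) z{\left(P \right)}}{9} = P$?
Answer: $\frac{35542880138}{3080935501} \approx 11.536$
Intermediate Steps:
$z{\left(P \right)} = - 9 P$
$\frac{-149843 + z{\left(-306 \right)}}{30 \left(-425\right) + \frac{1}{-443233 + 201591}} = \frac{-149843 - -2754}{30 \left(-425\right) + \frac{1}{-443233 + 201591}} = \frac{-149843 + 2754}{-12750 + \frac{1}{-241642}} = - \frac{147089}{-12750 - \frac{1}{241642}} = - \frac{147089}{- \frac{3080935501}{241642}} = \left(-147089\right) \left(- \frac{241642}{3080935501}\right) = \frac{35542880138}{3080935501}$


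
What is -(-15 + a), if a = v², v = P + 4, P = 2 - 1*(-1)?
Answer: -34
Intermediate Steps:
P = 3 (P = 2 + 1 = 3)
v = 7 (v = 3 + 4 = 7)
a = 49 (a = 7² = 49)
-(-15 + a) = -(-15 + 49) = -1*34 = -34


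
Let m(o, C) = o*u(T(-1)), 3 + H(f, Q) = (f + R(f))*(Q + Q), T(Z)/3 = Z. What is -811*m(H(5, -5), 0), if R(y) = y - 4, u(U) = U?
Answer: -153279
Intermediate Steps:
T(Z) = 3*Z
R(y) = -4 + y
H(f, Q) = -3 + 2*Q*(-4 + 2*f) (H(f, Q) = -3 + (f + (-4 + f))*(Q + Q) = -3 + (-4 + 2*f)*(2*Q) = -3 + 2*Q*(-4 + 2*f))
m(o, C) = -3*o (m(o, C) = o*(3*(-1)) = o*(-3) = -3*o)
-811*m(H(5, -5), 0) = -(-2433)*(-3 - 8*(-5) + 4*(-5)*5) = -(-2433)*(-3 + 40 - 100) = -(-2433)*(-63) = -811*189 = -153279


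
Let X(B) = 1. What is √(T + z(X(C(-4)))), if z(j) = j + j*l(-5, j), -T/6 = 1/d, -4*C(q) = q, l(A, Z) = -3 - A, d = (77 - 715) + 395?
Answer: 7*√5/9 ≈ 1.7392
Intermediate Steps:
d = -243 (d = -638 + 395 = -243)
C(q) = -q/4
T = 2/81 (T = -6/(-243) = -6*(-1/243) = 2/81 ≈ 0.024691)
z(j) = 3*j (z(j) = j + j*(-3 - 1*(-5)) = j + j*(-3 + 5) = j + j*2 = j + 2*j = 3*j)
√(T + z(X(C(-4)))) = √(2/81 + 3*1) = √(2/81 + 3) = √(245/81) = 7*√5/9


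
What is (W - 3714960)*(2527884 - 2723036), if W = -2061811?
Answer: 1127348414192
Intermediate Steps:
(W - 3714960)*(2527884 - 2723036) = (-2061811 - 3714960)*(2527884 - 2723036) = -5776771*(-195152) = 1127348414192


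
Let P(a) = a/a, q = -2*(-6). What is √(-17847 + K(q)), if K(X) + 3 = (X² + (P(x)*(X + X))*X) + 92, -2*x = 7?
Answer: I*√17326 ≈ 131.63*I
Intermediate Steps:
x = -7/2 (x = -½*7 = -7/2 ≈ -3.5000)
q = 12
P(a) = 1
K(X) = 89 + 3*X² (K(X) = -3 + ((X² + (1*(X + X))*X) + 92) = -3 + ((X² + (1*(2*X))*X) + 92) = -3 + ((X² + (2*X)*X) + 92) = -3 + ((X² + 2*X²) + 92) = -3 + (3*X² + 92) = -3 + (92 + 3*X²) = 89 + 3*X²)
√(-17847 + K(q)) = √(-17847 + (89 + 3*12²)) = √(-17847 + (89 + 3*144)) = √(-17847 + (89 + 432)) = √(-17847 + 521) = √(-17326) = I*√17326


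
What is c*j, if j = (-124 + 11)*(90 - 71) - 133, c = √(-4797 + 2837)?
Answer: -31920*I*√10 ≈ -1.0094e+5*I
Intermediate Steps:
c = 14*I*√10 (c = √(-1960) = 14*I*√10 ≈ 44.272*I)
j = -2280 (j = -113*19 - 133 = -2147 - 133 = -2280)
c*j = (14*I*√10)*(-2280) = -31920*I*√10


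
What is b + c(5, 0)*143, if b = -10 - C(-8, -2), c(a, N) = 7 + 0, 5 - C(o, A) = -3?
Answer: 983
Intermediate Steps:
C(o, A) = 8 (C(o, A) = 5 - 1*(-3) = 5 + 3 = 8)
c(a, N) = 7
b = -18 (b = -10 - 1*8 = -10 - 8 = -18)
b + c(5, 0)*143 = -18 + 7*143 = -18 + 1001 = 983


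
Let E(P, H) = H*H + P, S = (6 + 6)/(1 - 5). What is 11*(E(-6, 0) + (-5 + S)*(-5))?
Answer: 374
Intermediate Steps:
S = -3 (S = 12/(-4) = 12*(-¼) = -3)
E(P, H) = P + H² (E(P, H) = H² + P = P + H²)
11*(E(-6, 0) + (-5 + S)*(-5)) = 11*((-6 + 0²) + (-5 - 3)*(-5)) = 11*((-6 + 0) - 8*(-5)) = 11*(-6 + 40) = 11*34 = 374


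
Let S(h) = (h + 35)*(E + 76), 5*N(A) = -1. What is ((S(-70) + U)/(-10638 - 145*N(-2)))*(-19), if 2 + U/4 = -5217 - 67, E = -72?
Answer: -404396/10609 ≈ -38.118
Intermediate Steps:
N(A) = -⅕ (N(A) = (⅕)*(-1) = -⅕)
U = -21144 (U = -8 + 4*(-5217 - 67) = -8 + 4*(-5284) = -8 - 21136 = -21144)
S(h) = 140 + 4*h (S(h) = (h + 35)*(-72 + 76) = (35 + h)*4 = 140 + 4*h)
((S(-70) + U)/(-10638 - 145*N(-2)))*(-19) = (((140 + 4*(-70)) - 21144)/(-10638 - 145*(-⅕)))*(-19) = (((140 - 280) - 21144)/(-10638 + 29))*(-19) = ((-140 - 21144)/(-10609))*(-19) = -21284*(-1/10609)*(-19) = (21284/10609)*(-19) = -404396/10609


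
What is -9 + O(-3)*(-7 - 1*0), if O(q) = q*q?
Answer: -72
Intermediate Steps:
O(q) = q²
-9 + O(-3)*(-7 - 1*0) = -9 + (-3)²*(-7 - 1*0) = -9 + 9*(-7 + 0) = -9 + 9*(-7) = -9 - 63 = -72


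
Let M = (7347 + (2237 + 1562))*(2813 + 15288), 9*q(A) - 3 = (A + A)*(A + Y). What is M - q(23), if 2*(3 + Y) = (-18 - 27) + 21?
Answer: 1815783343/9 ≈ 2.0175e+8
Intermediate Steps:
Y = -15 (Y = -3 + ((-18 - 27) + 21)/2 = -3 + (-45 + 21)/2 = -3 + (1/2)*(-24) = -3 - 12 = -15)
q(A) = 1/3 + 2*A*(-15 + A)/9 (q(A) = 1/3 + ((A + A)*(A - 15))/9 = 1/3 + ((2*A)*(-15 + A))/9 = 1/3 + (2*A*(-15 + A))/9 = 1/3 + 2*A*(-15 + A)/9)
M = 201753746 (M = (7347 + 3799)*18101 = 11146*18101 = 201753746)
M - q(23) = 201753746 - (1/3 - 10/3*23 + (2/9)*23**2) = 201753746 - (1/3 - 230/3 + (2/9)*529) = 201753746 - (1/3 - 230/3 + 1058/9) = 201753746 - 1*371/9 = 201753746 - 371/9 = 1815783343/9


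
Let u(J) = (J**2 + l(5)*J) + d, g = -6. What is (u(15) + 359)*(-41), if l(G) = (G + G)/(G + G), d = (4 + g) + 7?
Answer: -24764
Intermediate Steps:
d = 5 (d = (4 - 6) + 7 = -2 + 7 = 5)
l(G) = 1 (l(G) = (2*G)/((2*G)) = (2*G)*(1/(2*G)) = 1)
u(J) = 5 + J + J**2 (u(J) = (J**2 + 1*J) + 5 = (J**2 + J) + 5 = (J + J**2) + 5 = 5 + J + J**2)
(u(15) + 359)*(-41) = ((5 + 15 + 15**2) + 359)*(-41) = ((5 + 15 + 225) + 359)*(-41) = (245 + 359)*(-41) = 604*(-41) = -24764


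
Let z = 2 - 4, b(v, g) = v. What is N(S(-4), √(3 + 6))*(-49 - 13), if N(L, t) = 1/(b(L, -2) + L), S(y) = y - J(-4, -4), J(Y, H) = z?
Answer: 31/2 ≈ 15.500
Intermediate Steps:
z = -2
J(Y, H) = -2
S(y) = 2 + y (S(y) = y - 1*(-2) = y + 2 = 2 + y)
N(L, t) = 1/(2*L) (N(L, t) = 1/(L + L) = 1/(2*L))
N(S(-4), √(3 + 6))*(-49 - 13) = (1/(2*(2 - 4)))*(-49 - 13) = ((½)/(-2))*(-62) = ((½)*(-½))*(-62) = -¼*(-62) = 31/2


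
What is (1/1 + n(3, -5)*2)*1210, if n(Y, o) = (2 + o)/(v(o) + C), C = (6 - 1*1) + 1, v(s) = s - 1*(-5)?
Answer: 0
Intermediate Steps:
v(s) = 5 + s (v(s) = s + 5 = 5 + s)
C = 6 (C = (6 - 1) + 1 = 5 + 1 = 6)
n(Y, o) = (2 + o)/(11 + o) (n(Y, o) = (2 + o)/((5 + o) + 6) = (2 + o)/(11 + o))
(1/1 + n(3, -5)*2)*1210 = (1/1 + ((2 - 5)/(11 - 5))*2)*1210 = (1 + (-3/6)*2)*1210 = (1 + ((⅙)*(-3))*2)*1210 = (1 - ½*2)*1210 = (1 - 1)*1210 = 0*1210 = 0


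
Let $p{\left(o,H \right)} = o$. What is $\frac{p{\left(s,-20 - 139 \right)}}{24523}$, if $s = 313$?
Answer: $\frac{313}{24523} \approx 0.012764$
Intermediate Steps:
$\frac{p{\left(s,-20 - 139 \right)}}{24523} = \frac{313}{24523}$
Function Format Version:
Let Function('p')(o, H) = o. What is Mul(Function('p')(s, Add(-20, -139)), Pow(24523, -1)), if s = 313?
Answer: Rational(313, 24523) ≈ 0.012764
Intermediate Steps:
Mul(Function('p')(s, Add(-20, -139)), Pow(24523, -1)) = Mul(313, Pow(24523, -1)) = Mul(313, Rational(1, 24523)) = Rational(313, 24523)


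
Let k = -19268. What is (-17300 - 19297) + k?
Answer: -55865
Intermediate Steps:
(-17300 - 19297) + k = (-17300 - 19297) - 19268 = -36597 - 19268 = -55865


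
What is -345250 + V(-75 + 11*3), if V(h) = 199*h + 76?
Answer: -353532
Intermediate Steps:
V(h) = 76 + 199*h
-345250 + V(-75 + 11*3) = -345250 + (76 + 199*(-75 + 11*3)) = -345250 + (76 + 199*(-75 + 33)) = -345250 + (76 + 199*(-42)) = -345250 + (76 - 8358) = -345250 - 8282 = -353532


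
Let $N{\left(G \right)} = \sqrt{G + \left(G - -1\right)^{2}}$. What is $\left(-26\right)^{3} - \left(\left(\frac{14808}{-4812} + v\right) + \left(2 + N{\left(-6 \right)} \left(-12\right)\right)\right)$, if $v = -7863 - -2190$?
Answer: $- \frac{4772671}{401} + 12 \sqrt{19} \approx -11850.0$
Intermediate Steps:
$v = -5673$ ($v = -7863 + 2190 = -5673$)
$N{\left(G \right)} = \sqrt{G + \left(1 + G\right)^{2}}$ ($N{\left(G \right)} = \sqrt{G + \left(G + 1\right)^{2}} = \sqrt{G + \left(1 + G\right)^{2}}$)
$\left(-26\right)^{3} - \left(\left(\frac{14808}{-4812} + v\right) + \left(2 + N{\left(-6 \right)} \left(-12\right)\right)\right) = \left(-26\right)^{3} - \left(\left(\frac{14808}{-4812} - 5673\right) + \left(2 + \sqrt{-6 + \left(1 - 6\right)^{2}} \left(-12\right)\right)\right) = -17576 - \left(\left(14808 \left(- \frac{1}{4812}\right) - 5673\right) + \left(2 + \sqrt{-6 + \left(-5\right)^{2}} \left(-12\right)\right)\right) = -17576 - \left(\left(- \frac{1234}{401} - 5673\right) + \left(2 + \sqrt{-6 + 25} \left(-12\right)\right)\right) = -17576 - \left(- \frac{2276107}{401} + \left(2 + \sqrt{19} \left(-12\right)\right)\right) = -17576 - \left(- \frac{2276107}{401} + \left(2 - 12 \sqrt{19}\right)\right) = -17576 - \left(- \frac{2275305}{401} - 12 \sqrt{19}\right) = -17576 + \left(\frac{2275305}{401} + 12 \sqrt{19}\right) = - \frac{4772671}{401} + 12 \sqrt{19}$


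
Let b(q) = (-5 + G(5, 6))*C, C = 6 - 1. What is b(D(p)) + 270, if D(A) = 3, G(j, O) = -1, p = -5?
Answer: 240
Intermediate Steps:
C = 5
b(q) = -30 (b(q) = (-5 - 1)*5 = -6*5 = -30)
b(D(p)) + 270 = -30 + 270 = 240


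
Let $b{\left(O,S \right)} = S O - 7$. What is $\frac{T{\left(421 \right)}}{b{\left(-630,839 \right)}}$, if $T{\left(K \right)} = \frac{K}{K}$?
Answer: $- \frac{1}{528577} \approx -1.8919 \cdot 10^{-6}$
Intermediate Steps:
$T{\left(K \right)} = 1$
$b{\left(O,S \right)} = -7 + O S$ ($b{\left(O,S \right)} = O S - 7 = -7 + O S$)
$\frac{T{\left(421 \right)}}{b{\left(-630,839 \right)}} = 1 \frac{1}{-7 - 528570} = 1 \frac{1}{-528577} = 1 \left(- \frac{1}{528577}\right) = - \frac{1}{528577}$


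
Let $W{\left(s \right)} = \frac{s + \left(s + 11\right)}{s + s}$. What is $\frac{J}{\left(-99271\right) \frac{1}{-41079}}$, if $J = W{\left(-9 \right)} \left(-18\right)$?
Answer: $- \frac{287553}{99271} \approx -2.8966$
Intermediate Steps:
$W{\left(s \right)} = \frac{11 + 2 s}{2 s}$ ($W{\left(s \right)} = \frac{s + \left(11 + s\right)}{2 s} = \left(11 + 2 s\right) \frac{1}{2 s} = \frac{11 + 2 s}{2 s}$)
$J = -7$ ($J = \frac{\frac{11}{2} - 9}{-9} \left(-18\right) = \left(- \frac{1}{9}\right) \left(- \frac{7}{2}\right) \left(-18\right) = \frac{7}{18} \left(-18\right) = -7$)
$\frac{J}{\left(-99271\right) \frac{1}{-41079}} = - \frac{7}{\left(-99271\right) \frac{1}{-41079}} = - \frac{7}{\left(-99271\right) \left(- \frac{1}{41079}\right)} = - \frac{7}{\frac{99271}{41079}} = \left(-7\right) \frac{41079}{99271} = - \frac{287553}{99271}$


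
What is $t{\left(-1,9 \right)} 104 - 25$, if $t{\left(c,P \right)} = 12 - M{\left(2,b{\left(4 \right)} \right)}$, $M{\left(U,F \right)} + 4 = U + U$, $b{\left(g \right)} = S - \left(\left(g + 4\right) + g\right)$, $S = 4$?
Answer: $1223$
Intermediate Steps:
$b{\left(g \right)} = - 2 g$ ($b{\left(g \right)} = 4 - \left(\left(g + 4\right) + g\right) = 4 - \left(\left(4 + g\right) + g\right) = 4 - \left(4 + 2 g\right) = - 2 g$)
$M{\left(U,F \right)} = -4 + 2 U$ ($M{\left(U,F \right)} = -4 + \left(U + U\right) = -4 + 2 U$)
$t{\left(c,P \right)} = 12$ ($t{\left(c,P \right)} = 12 - \left(-4 + 2 \cdot 2\right) = 12 - \left(-4 + 4\right) = 12 - 0 = 12 + 0 = 12$)
$t{\left(-1,9 \right)} 104 - 25 = 12 \cdot 104 - 25 = 1248 - 25 = 1223$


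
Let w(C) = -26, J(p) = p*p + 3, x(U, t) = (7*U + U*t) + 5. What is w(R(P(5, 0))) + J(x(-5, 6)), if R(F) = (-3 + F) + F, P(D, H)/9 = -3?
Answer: 3577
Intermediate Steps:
P(D, H) = -27 (P(D, H) = 9*(-3) = -27)
R(F) = -3 + 2*F
x(U, t) = 5 + 7*U + U*t
J(p) = 3 + p**2 (J(p) = p**2 + 3 = 3 + p**2)
w(R(P(5, 0))) + J(x(-5, 6)) = -26 + (3 + (5 + 7*(-5) - 5*6)**2) = -26 + (3 + (5 - 35 - 30)**2) = -26 + (3 + (-60)**2) = -26 + (3 + 3600) = -26 + 3603 = 3577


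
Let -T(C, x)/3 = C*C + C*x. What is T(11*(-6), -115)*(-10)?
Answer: 358380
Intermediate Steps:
T(C, x) = -3*C**2 - 3*C*x (T(C, x) = -3*(C*C + C*x) = -3*(C**2 + C*x) = -3*C**2 - 3*C*x)
T(11*(-6), -115)*(-10) = -3*11*(-6)*(11*(-6) - 115)*(-10) = -3*(-66)*(-66 - 115)*(-10) = -3*(-66)*(-181)*(-10) = -35838*(-10) = 358380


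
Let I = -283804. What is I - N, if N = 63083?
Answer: -346887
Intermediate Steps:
I - N = -283804 - 1*63083 = -283804 - 63083 = -346887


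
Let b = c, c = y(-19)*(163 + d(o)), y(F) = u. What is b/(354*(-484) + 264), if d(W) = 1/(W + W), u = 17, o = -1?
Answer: -5525/342144 ≈ -0.016148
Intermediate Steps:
y(F) = 17
d(W) = 1/(2*W)
c = 5525/2 (c = 17*(163 + (½)/(-1)) = 17*(163 + (½)*(-1)) = 17*(163 - ½) = 17*(325/2) = 5525/2 ≈ 2762.5)
b = 5525/2 ≈ 2762.5
b/(354*(-484) + 264) = 5525/(2*(354*(-484) + 264)) = 5525/(2*(-171336 + 264)) = (5525/2)/(-171072) = (5525/2)*(-1/171072) = -5525/342144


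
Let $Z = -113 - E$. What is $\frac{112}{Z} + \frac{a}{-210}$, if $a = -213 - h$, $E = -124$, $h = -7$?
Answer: $\frac{12893}{1155} \approx 11.163$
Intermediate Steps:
$Z = 11$ ($Z = -113 - -124 = -113 + 124 = 11$)
$a = -206$ ($a = -213 - -7 = -213 + 7 = -206$)
$\frac{112}{Z} + \frac{a}{-210} = \frac{112}{11} - \frac{206}{-210} = 112 \cdot \frac{1}{11} - - \frac{103}{105} = \frac{112}{11} + \frac{103}{105} = \frac{12893}{1155}$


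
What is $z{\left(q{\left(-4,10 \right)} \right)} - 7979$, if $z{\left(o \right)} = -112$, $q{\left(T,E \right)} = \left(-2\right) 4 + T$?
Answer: $-8091$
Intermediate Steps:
$q{\left(T,E \right)} = -8 + T$
$z{\left(q{\left(-4,10 \right)} \right)} - 7979 = -112 - 7979 = -8091$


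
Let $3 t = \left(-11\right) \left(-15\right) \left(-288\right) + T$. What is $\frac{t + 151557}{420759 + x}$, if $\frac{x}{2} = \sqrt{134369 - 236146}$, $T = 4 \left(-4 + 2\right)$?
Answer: $\frac{57103027179}{177038543189} - \frac{814286 i \sqrt{101777}}{531115629567} \approx 0.32255 - 0.00048912 i$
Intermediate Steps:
$T = -8$ ($T = 4 \left(-2\right) = -8$)
$x = 2 i \sqrt{101777}$ ($x = 2 \sqrt{134369 - 236146} = 2 \sqrt{-101777} = 2 i \sqrt{101777} \approx 638.05 i$)
$t = - \frac{47528}{3}$ ($t = \frac{\left(-11\right) \left(-15\right) \left(-288\right) - 8}{3} = \frac{165 \left(-288\right) - 8}{3} = \frac{-47520 - 8}{3} = \frac{1}{3} \left(-47528\right) = - \frac{47528}{3} \approx -15843.0$)
$\frac{t + 151557}{420759 + x} = \frac{- \frac{47528}{3} + 151557}{420759 + 2 i \sqrt{101777}} = \frac{407143}{3 \left(420759 + 2 i \sqrt{101777}\right)}$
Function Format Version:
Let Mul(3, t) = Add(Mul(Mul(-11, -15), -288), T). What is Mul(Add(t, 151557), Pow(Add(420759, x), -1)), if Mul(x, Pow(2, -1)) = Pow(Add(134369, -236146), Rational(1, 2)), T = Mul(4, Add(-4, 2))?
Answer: Add(Rational(57103027179, 177038543189), Mul(Rational(-814286, 531115629567), I, Pow(101777, Rational(1, 2)))) ≈ Add(0.32255, Mul(-0.00048912, I))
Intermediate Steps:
T = -8 (T = Mul(4, -2) = -8)
x = Mul(2, I, Pow(101777, Rational(1, 2))) (x = Mul(2, Pow(Add(134369, -236146), Rational(1, 2))) = Mul(2, Pow(-101777, Rational(1, 2))) = Mul(2, Mul(I, Pow(101777, Rational(1, 2)))) = Mul(2, I, Pow(101777, Rational(1, 2))) ≈ Mul(638.05, I))
t = Rational(-47528, 3) (t = Mul(Rational(1, 3), Add(Mul(Mul(-11, -15), -288), -8)) = Mul(Rational(1, 3), Add(Mul(165, -288), -8)) = Mul(Rational(1, 3), Add(-47520, -8)) = Mul(Rational(1, 3), -47528) = Rational(-47528, 3) ≈ -15843.)
Mul(Add(t, 151557), Pow(Add(420759, x), -1)) = Mul(Add(Rational(-47528, 3), 151557), Pow(Add(420759, Mul(2, I, Pow(101777, Rational(1, 2)))), -1)) = Mul(Rational(407143, 3), Pow(Add(420759, Mul(2, I, Pow(101777, Rational(1, 2)))), -1))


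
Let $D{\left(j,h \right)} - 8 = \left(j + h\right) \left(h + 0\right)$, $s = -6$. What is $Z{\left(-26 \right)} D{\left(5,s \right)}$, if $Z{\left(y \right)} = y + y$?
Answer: $-728$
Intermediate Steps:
$Z{\left(y \right)} = 2 y$
$D{\left(j,h \right)} = 8 + h \left(h + j\right)$ ($D{\left(j,h \right)} = 8 + \left(j + h\right) \left(h + 0\right) = 8 + \left(h + j\right) h = 8 + h \left(h + j\right)$)
$Z{\left(-26 \right)} D{\left(5,s \right)} = 2 \left(-26\right) \left(8 + \left(-6\right)^{2} - 30\right) = - 52 \left(8 + 36 - 30\right) = \left(-52\right) 14 = -728$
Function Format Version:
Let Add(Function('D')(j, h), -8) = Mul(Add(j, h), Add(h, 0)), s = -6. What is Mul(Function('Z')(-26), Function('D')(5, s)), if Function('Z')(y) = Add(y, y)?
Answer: -728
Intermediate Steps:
Function('Z')(y) = Mul(2, y)
Function('D')(j, h) = Add(8, Mul(h, Add(h, j))) (Function('D')(j, h) = Add(8, Mul(Add(j, h), Add(h, 0))) = Add(8, Mul(Add(h, j), h)) = Add(8, Mul(h, Add(h, j))))
Mul(Function('Z')(-26), Function('D')(5, s)) = Mul(Mul(2, -26), Add(8, Pow(-6, 2), Mul(-6, 5))) = Mul(-52, Add(8, 36, -30)) = Mul(-52, 14) = -728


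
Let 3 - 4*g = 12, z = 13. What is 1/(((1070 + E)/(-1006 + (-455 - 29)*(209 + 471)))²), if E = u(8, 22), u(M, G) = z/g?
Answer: 2206909311489/22934521 ≈ 96227.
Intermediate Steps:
g = -9/4 (g = ¾ - ¼*12 = ¾ - 3 = -9/4 ≈ -2.2500)
u(M, G) = -52/9 (u(M, G) = 13/(-9/4) = 13*(-4/9) = -52/9)
E = -52/9 ≈ -5.7778
1/(((1070 + E)/(-1006 + (-455 - 29)*(209 + 471)))²) = 1/(((1070 - 52/9)/(-1006 + (-455 - 29)*(209 + 471)))²) = 1/((9578/(9*(-1006 - 484*680)))²) = 1/((9578/(9*(-1006 - 329120)))²) = 1/(((9578/9)/(-330126))²) = 1/(((9578/9)*(-1/330126))²) = 1/((-4789/1485567)²) = 1/(22934521/2206909311489) = 2206909311489/22934521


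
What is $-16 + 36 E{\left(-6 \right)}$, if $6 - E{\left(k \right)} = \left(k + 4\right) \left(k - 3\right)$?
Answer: $-448$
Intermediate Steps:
$E{\left(k \right)} = 6 - \left(-3 + k\right) \left(4 + k\right)$ ($E{\left(k \right)} = 6 - \left(k + 4\right) \left(k - 3\right) = 6 - \left(4 + k\right) \left(-3 + k\right) = 6 - \left(-3 + k\right) \left(4 + k\right)$)
$-16 + 36 E{\left(-6 \right)} = -16 + 36 \left(18 - -6 - \left(-6\right)^{2}\right) = -16 + 36 \left(18 + 6 - 36\right) = -16 + 36 \left(-12\right) = -16 - 432 = -448$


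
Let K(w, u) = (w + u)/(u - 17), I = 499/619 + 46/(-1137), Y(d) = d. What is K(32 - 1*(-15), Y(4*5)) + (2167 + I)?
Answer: 513799419/234601 ≈ 2190.1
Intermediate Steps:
I = 538889/703803 (I = 499*(1/619) + 46*(-1/1137) = 499/619 - 46/1137 = 538889/703803 ≈ 0.76568)
K(w, u) = (u + w)/(-17 + u)
K(32 - 1*(-15), Y(4*5)) + (2167 + I) = (4*5 + (32 - 1*(-15)))/(-17 + 4*5) + (2167 + 538889/703803) = (20 + (32 + 15))/(-17 + 20) + 1525679990/703803 = (20 + 47)/3 + 1525679990/703803 = (⅓)*67 + 1525679990/703803 = 67/3 + 1525679990/703803 = 513799419/234601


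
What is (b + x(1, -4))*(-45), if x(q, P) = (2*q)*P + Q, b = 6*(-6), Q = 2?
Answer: 1890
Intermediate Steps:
b = -36
x(q, P) = 2 + 2*P*q (x(q, P) = (2*q)*P + 2 = 2*P*q + 2 = 2 + 2*P*q)
(b + x(1, -4))*(-45) = (-36 + (2 + 2*(-4)*1))*(-45) = (-36 + (2 - 8))*(-45) = (-36 - 6)*(-45) = -42*(-45) = 1890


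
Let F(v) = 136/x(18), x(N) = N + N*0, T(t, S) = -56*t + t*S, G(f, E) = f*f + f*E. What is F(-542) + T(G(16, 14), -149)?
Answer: -885532/9 ≈ -98393.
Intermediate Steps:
G(f, E) = f**2 + E*f
T(t, S) = -56*t + S*t
x(N) = N (x(N) = N + 0 = N)
F(v) = 68/9 (F(v) = 136/18 = 136*(1/18) = 68/9)
F(-542) + T(G(16, 14), -149) = 68/9 + (16*(14 + 16))*(-56 - 149) = 68/9 + (16*30)*(-205) = 68/9 + 480*(-205) = 68/9 - 98400 = -885532/9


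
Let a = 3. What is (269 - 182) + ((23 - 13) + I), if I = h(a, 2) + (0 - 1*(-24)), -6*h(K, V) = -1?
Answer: 727/6 ≈ 121.17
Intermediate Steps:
h(K, V) = ⅙ (h(K, V) = -⅙*(-1) = ⅙)
I = 145/6 (I = ⅙ + (0 - 1*(-24)) = ⅙ + (0 + 24) = ⅙ + 24 = 145/6 ≈ 24.167)
(269 - 182) + ((23 - 13) + I) = (269 - 182) + ((23 - 13) + 145/6) = 87 + (10 + 145/6) = 87 + 205/6 = 727/6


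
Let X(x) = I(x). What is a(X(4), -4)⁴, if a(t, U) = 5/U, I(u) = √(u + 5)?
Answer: 625/256 ≈ 2.4414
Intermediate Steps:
I(u) = √(5 + u)
X(x) = √(5 + x)
a(X(4), -4)⁴ = (5/(-4))⁴ = (5*(-¼))⁴ = (-5/4)⁴ = 625/256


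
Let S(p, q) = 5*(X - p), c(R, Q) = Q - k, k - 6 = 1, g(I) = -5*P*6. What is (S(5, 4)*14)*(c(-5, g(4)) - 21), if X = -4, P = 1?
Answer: 36540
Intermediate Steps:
g(I) = -30 (g(I) = -5*1*6 = -5*6 = -30)
k = 7 (k = 6 + 1 = 7)
c(R, Q) = -7 + Q (c(R, Q) = Q - 1*7 = Q - 7 = -7 + Q)
S(p, q) = -20 - 5*p (S(p, q) = 5*(-4 - p) = -20 - 5*p)
(S(5, 4)*14)*(c(-5, g(4)) - 21) = ((-20 - 5*5)*14)*((-7 - 30) - 21) = ((-20 - 25)*14)*(-37 - 21) = -45*14*(-58) = -630*(-58) = 36540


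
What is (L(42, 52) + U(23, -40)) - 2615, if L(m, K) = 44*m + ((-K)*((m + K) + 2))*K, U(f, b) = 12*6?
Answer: -260279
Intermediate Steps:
U(f, b) = 72
L(m, K) = 44*m - K²*(2 + K + m) (L(m, K) = 44*m + ((-K)*((K + m) + 2))*K = 44*m + ((-K)*(2 + K + m))*K = 44*m + (-K*(2 + K + m))*K = 44*m - K²*(2 + K + m))
(L(42, 52) + U(23, -40)) - 2615 = ((-1*52³ - 2*52² + 44*42 - 1*42*52²) + 72) - 2615 = ((-1*140608 - 2*2704 + 1848 - 1*42*2704) + 72) - 2615 = ((-140608 - 5408 + 1848 - 113568) + 72) - 2615 = (-257736 + 72) - 2615 = -257664 - 2615 = -260279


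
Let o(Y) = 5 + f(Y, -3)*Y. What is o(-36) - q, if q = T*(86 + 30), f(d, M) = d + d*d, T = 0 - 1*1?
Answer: -45239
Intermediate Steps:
T = -1 (T = 0 - 1 = -1)
f(d, M) = d + d**2
o(Y) = 5 + Y**2*(1 + Y) (o(Y) = 5 + (Y*(1 + Y))*Y = 5 + Y**2*(1 + Y))
q = -116 (q = -(86 + 30) = -1*116 = -116)
o(-36) - q = (5 + (-36)**2*(1 - 36)) - 1*(-116) = (5 + 1296*(-35)) + 116 = (5 - 45360) + 116 = -45355 + 116 = -45239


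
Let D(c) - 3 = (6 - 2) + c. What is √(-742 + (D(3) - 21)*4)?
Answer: I*√786 ≈ 28.036*I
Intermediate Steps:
D(c) = 7 + c (D(c) = 3 + ((6 - 2) + c) = 3 + (4 + c) = 7 + c)
√(-742 + (D(3) - 21)*4) = √(-742 + ((7 + 3) - 21)*4) = √(-742 + (10 - 21)*4) = √(-742 - 11*4) = √(-742 - 44) = √(-786) = I*√786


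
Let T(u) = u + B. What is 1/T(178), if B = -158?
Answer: 1/20 ≈ 0.050000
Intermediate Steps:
T(u) = -158 + u (T(u) = u - 158 = -158 + u)
1/T(178) = 1/(-158 + 178) = 1/20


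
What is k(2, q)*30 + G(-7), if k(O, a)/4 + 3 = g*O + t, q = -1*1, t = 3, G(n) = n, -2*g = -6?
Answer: 713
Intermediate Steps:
g = 3 (g = -1/2*(-6) = 3)
q = -1
k(O, a) = 12*O (k(O, a) = -12 + 4*(3*O + 3) = -12 + 4*(3 + 3*O) = -12 + (12 + 12*O) = 12*O)
k(2, q)*30 + G(-7) = (12*2)*30 - 7 = 24*30 - 7 = 720 - 7 = 713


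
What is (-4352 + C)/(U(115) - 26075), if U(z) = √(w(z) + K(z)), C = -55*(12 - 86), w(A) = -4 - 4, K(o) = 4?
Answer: 7353150/679905629 + 564*I/679905629 ≈ 0.010815 + 8.2953e-7*I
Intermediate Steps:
w(A) = -8
C = 4070 (C = -55*(-74) = 4070)
U(z) = 2*I (U(z) = √(-8 + 4) = √(-4) = 2*I)
(-4352 + C)/(U(115) - 26075) = (-4352 + 4070)/(2*I - 26075) = -282*(-26075 - 2*I)/679905629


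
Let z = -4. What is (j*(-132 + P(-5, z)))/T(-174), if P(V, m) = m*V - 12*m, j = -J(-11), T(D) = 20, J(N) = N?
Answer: -176/5 ≈ -35.200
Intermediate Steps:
j = 11 (j = -1*(-11) = 11)
P(V, m) = -12*m + V*m (P(V, m) = V*m - 12*m = -12*m + V*m)
(j*(-132 + P(-5, z)))/T(-174) = (11*(-132 - 4*(-12 - 5)))/20 = (11*(-132 - 4*(-17)))*(1/20) = (11*(-132 + 68))*(1/20) = (11*(-64))*(1/20) = -704*1/20 = -176/5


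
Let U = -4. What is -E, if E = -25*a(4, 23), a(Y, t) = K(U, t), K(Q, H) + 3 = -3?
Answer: -150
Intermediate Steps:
K(Q, H) = -6 (K(Q, H) = -3 - 3 = -6)
a(Y, t) = -6
E = 150 (E = -25*(-6) = 150)
-E = -1*150 = -150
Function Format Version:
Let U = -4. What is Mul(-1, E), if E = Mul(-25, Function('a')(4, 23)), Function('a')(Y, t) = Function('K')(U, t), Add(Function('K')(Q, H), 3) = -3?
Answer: -150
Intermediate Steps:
Function('K')(Q, H) = -6 (Function('K')(Q, H) = Add(-3, -3) = -6)
Function('a')(Y, t) = -6
E = 150 (E = Mul(-25, -6) = 150)
Mul(-1, E) = Mul(-1, 150) = -150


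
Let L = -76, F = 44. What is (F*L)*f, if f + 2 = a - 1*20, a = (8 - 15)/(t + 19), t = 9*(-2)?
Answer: 96976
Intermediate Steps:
t = -18
a = -7 (a = (8 - 15)/(-18 + 19) = -7/1 = -7*1 = -7)
f = -29 (f = -2 + (-7 - 1*20) = -2 + (-7 - 20) = -2 - 27 = -29)
(F*L)*f = (44*(-76))*(-29) = -3344*(-29) = 96976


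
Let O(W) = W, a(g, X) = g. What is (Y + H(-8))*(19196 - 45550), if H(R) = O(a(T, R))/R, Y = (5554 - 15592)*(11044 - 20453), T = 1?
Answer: -9956282074295/4 ≈ -2.4891e+12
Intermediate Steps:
Y = 94447542 (Y = -10038*(-9409) = 94447542)
H(R) = 1/R
(Y + H(-8))*(19196 - 45550) = (94447542 + 1/(-8))*(19196 - 45550) = (94447542 - ⅛)*(-26354) = (755580335/8)*(-26354) = -9956282074295/4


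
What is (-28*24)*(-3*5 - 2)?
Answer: 11424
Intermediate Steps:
(-28*24)*(-3*5 - 2) = -672*(-15 - 2) = -672*(-17) = 11424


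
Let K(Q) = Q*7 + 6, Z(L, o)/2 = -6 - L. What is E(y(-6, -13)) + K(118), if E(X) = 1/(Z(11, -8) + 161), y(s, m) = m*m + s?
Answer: 105665/127 ≈ 832.01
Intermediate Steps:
Z(L, o) = -12 - 2*L (Z(L, o) = 2*(-6 - L) = -12 - 2*L)
y(s, m) = s + m² (y(s, m) = m² + s = s + m²)
K(Q) = 6 + 7*Q (K(Q) = 7*Q + 6 = 6 + 7*Q)
E(X) = 1/127 (E(X) = 1/((-12 - 2*11) + 161) = 1/((-12 - 22) + 161) = 1/(-34 + 161) = 1/127)
E(y(-6, -13)) + K(118) = 1/127 + (6 + 7*118) = 1/127 + (6 + 826) = 1/127 + 832 = 105665/127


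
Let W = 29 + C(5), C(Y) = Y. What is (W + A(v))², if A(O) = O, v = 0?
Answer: 1156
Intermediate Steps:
W = 34 (W = 29 + 5 = 34)
(W + A(v))² = (34 + 0)² = 34² = 1156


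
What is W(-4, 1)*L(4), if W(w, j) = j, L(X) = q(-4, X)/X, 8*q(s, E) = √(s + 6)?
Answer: √2/32 ≈ 0.044194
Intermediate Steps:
q(s, E) = √(6 + s)/8 (q(s, E) = √(s + 6)/8 = √(6 + s)/8)
L(X) = √2/(8*X) (L(X) = (√(6 - 4)/8)/X = (√2/8)/X = √2/(8*X))
W(-4, 1)*L(4) = 1*((⅛)*√2/4) = 1*((⅛)*√2*(¼)) = 1*(√2/32) = √2/32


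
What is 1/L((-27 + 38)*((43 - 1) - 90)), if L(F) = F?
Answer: -1/528 ≈ -0.0018939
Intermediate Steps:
1/L((-27 + 38)*((43 - 1) - 90)) = 1/((-27 + 38)*((43 - 1) - 90)) = 1/(11*(42 - 90)) = 1/(11*(-48)) = 1/(-528) = -1/528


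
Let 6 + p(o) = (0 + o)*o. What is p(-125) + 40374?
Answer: 55993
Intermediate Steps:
p(o) = -6 + o² (p(o) = -6 + (0 + o)*o = -6 + o*o = -6 + o²)
p(-125) + 40374 = (-6 + (-125)²) + 40374 = (-6 + 15625) + 40374 = 15619 + 40374 = 55993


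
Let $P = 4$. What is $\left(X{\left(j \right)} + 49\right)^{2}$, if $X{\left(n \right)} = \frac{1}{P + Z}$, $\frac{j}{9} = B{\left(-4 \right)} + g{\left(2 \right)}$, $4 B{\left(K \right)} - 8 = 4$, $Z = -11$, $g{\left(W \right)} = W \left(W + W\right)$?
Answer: $\frac{116964}{49} \approx 2387.0$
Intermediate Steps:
$g{\left(W \right)} = 2 W^{2}$ ($g{\left(W \right)} = W 2 W = 2 W^{2}$)
$B{\left(K \right)} = 3$ ($B{\left(K \right)} = 2 + \frac{1}{4} \cdot 4 = 2 + 1 = 3$)
$j = 99$ ($j = 9 \left(3 + 2 \cdot 2^{2}\right) = 9 \left(3 + 2 \cdot 4\right) = 9 \left(3 + 8\right) = 9 \cdot 11 = 99$)
$X{\left(n \right)} = - \frac{1}{7}$ ($X{\left(n \right)} = \frac{1}{4 - 11} = \frac{1}{-7} = - \frac{1}{7}$)
$\left(X{\left(j \right)} + 49\right)^{2} = \left(- \frac{1}{7} + 49\right)^{2} = \left(\frac{342}{7}\right)^{2} = \frac{116964}{49}$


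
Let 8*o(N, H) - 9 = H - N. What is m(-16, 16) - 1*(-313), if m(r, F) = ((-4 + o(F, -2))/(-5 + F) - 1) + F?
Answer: 28823/88 ≈ 327.53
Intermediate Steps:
o(N, H) = 9/8 - N/8 + H/8 (o(N, H) = 9/8 + (H - N)/8 = 9/8 + (-N/8 + H/8) = 9/8 - N/8 + H/8)
m(r, F) = -1 + F + (-25/8 - F/8)/(-5 + F) (m(r, F) = ((-4 + (9/8 - F/8 + (1/8)*(-2)))/(-5 + F) - 1) + F = ((-4 + (9/8 - F/8 - 1/4))/(-5 + F) - 1) + F = ((-4 + (7/8 - F/8))/(-5 + F) - 1) + F = ((-25/8 - F/8)/(-5 + F) - 1) + F = (-1 + (-25/8 - F/8)/(-5 + F)) + F = -1 + F + (-25/8 - F/8)/(-5 + F))
m(-16, 16) - 1*(-313) = (15 - 49*16 + 8*16**2)/(8*(-5 + 16)) - 1*(-313) = (1/8)*(15 - 784 + 8*256)/11 + 313 = (1/8)*(1/11)*(15 - 784 + 2048) + 313 = (1/8)*(1/11)*1279 + 313 = 1279/88 + 313 = 28823/88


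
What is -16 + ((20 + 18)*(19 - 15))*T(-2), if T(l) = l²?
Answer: 592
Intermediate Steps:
-16 + ((20 + 18)*(19 - 15))*T(-2) = -16 + ((20 + 18)*(19 - 15))*(-2)² = -16 + (38*4)*4 = -16 + 152*4 = -16 + 608 = 592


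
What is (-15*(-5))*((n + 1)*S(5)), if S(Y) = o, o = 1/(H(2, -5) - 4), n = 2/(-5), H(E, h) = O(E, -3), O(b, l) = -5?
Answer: -5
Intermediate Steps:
H(E, h) = -5
n = -⅖ (n = 2*(-⅕) = -⅖ ≈ -0.40000)
o = -⅑ (o = 1/(-5 - 4) = 1/(-9) = -⅑ ≈ -0.11111)
S(Y) = -⅑
(-15*(-5))*((n + 1)*S(5)) = (-15*(-5))*((-⅖ + 1)*(-⅑)) = 75*((⅗)*(-⅑)) = 75*(-1/15) = -5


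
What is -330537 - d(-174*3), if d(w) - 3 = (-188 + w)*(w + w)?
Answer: -1071780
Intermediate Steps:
d(w) = 3 + 2*w*(-188 + w) (d(w) = 3 + (-188 + w)*(w + w) = 3 + (-188 + w)*(2*w) = 3 + 2*w*(-188 + w))
-330537 - d(-174*3) = -330537 - (3 - (-65424)*3 + 2*(-174*3)²) = -330537 - (3 - 376*(-522) + 2*(-522)²) = -330537 - (3 + 196272 + 2*272484) = -330537 - (3 + 196272 + 544968) = -330537 - 1*741243 = -330537 - 741243 = -1071780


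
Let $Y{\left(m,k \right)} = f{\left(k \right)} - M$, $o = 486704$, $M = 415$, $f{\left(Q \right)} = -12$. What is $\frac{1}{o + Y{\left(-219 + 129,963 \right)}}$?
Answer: $\frac{1}{486277} \approx 2.0564 \cdot 10^{-6}$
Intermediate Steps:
$Y{\left(m,k \right)} = -427$ ($Y{\left(m,k \right)} = -12 - 415 = -427$)
$\frac{1}{o + Y{\left(-219 + 129,963 \right)}} = \frac{1}{486704 - 427} = \frac{1}{486277}$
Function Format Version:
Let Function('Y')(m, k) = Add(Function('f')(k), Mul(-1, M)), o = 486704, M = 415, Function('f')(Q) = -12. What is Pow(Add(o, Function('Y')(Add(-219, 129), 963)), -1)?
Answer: Rational(1, 486277) ≈ 2.0564e-6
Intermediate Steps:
Function('Y')(m, k) = -427 (Function('Y')(m, k) = Add(-12, Mul(-1, 415)) = Add(-12, -415) = -427)
Pow(Add(o, Function('Y')(Add(-219, 129), 963)), -1) = Pow(Add(486704, -427), -1) = Pow(486277, -1) = Rational(1, 486277)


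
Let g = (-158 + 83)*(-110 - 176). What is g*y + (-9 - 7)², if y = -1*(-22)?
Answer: 472156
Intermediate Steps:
g = 21450 (g = -75*(-286) = 21450)
y = 22
g*y + (-9 - 7)² = 21450*22 + (-9 - 7)² = 471900 + (-16)² = 471900 + 256 = 472156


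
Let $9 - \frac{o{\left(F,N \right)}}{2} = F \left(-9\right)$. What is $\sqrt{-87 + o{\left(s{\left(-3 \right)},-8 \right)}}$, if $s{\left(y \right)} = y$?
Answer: $i \sqrt{123} \approx 11.091 i$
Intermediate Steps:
$o{\left(F,N \right)} = 18 + 18 F$ ($o{\left(F,N \right)} = 18 - 2 F \left(-9\right) = 18 - 2 \left(- 9 F\right) = 18 + 18 F$)
$\sqrt{-87 + o{\left(s{\left(-3 \right)},-8 \right)}} = \sqrt{-87 + \left(18 + 18 \left(-3\right)\right)} = \sqrt{-87 + \left(18 - 54\right)} = \sqrt{-87 - 36} = \sqrt{-123} = i \sqrt{123}$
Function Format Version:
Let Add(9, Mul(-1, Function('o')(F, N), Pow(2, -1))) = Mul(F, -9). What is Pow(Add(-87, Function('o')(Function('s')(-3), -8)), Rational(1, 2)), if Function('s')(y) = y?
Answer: Mul(I, Pow(123, Rational(1, 2))) ≈ Mul(11.091, I)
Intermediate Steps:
Function('o')(F, N) = Add(18, Mul(18, F)) (Function('o')(F, N) = Add(18, Mul(-2, Mul(F, -9))) = Add(18, Mul(-2, Mul(-9, F))) = Add(18, Mul(18, F)))
Pow(Add(-87, Function('o')(Function('s')(-3), -8)), Rational(1, 2)) = Pow(Add(-87, Add(18, Mul(18, -3))), Rational(1, 2)) = Pow(Add(-87, Add(18, -54)), Rational(1, 2)) = Pow(Add(-87, -36), Rational(1, 2)) = Pow(-123, Rational(1, 2)) = Mul(I, Pow(123, Rational(1, 2)))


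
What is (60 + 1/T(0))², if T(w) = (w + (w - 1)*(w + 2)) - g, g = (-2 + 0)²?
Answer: 128881/36 ≈ 3580.0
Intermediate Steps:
g = 4 (g = (-2)² = 4)
T(w) = -4 + w + (-1 + w)*(2 + w) (T(w) = (w + (w - 1)*(w + 2)) - 1*4 = (w + (-1 + w)*(2 + w)) - 4 = -4 + w + (-1 + w)*(2 + w))
(60 + 1/T(0))² = (60 + 1/(-6 + 0² + 2*0))² = (60 + 1/(-6 + 0 + 0))² = (60 + 1/(-6))² = (60 - ⅙)² = (359/6)² = 128881/36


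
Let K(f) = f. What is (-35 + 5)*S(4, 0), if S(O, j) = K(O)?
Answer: -120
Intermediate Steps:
S(O, j) = O
(-35 + 5)*S(4, 0) = (-35 + 5)*4 = -30*4 = -120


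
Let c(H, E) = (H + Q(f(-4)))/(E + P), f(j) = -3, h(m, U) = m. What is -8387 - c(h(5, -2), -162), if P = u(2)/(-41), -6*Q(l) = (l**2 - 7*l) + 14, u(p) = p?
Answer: -167169971/19932 ≈ -8387.0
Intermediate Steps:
Q(l) = -7/3 - l**2/6 + 7*l/6 (Q(l) = -((l**2 - 7*l) + 14)/6 = -(14 + l**2 - 7*l)/6 = -7/3 - l**2/6 + 7*l/6)
P = -2/41 (P = 2/(-41) = 2*(-1/41) = -2/41 ≈ -0.048781)
c(H, E) = (-22/3 + H)/(-2/41 + E) (c(H, E) = (H + (-7/3 - 1/6*(-3)**2 + (7/6)*(-3)))/(E - 2/41) = (H + (-7/3 - 1/6*9 - 7/2))/(-2/41 + E) = (H + (-7/3 - 3/2 - 7/2))/(-2/41 + E) = (H - 22/3)/(-2/41 + E) = (-22/3 + H)/(-2/41 + E))
-8387 - c(h(5, -2), -162) = -8387 - 41*(-22 + 3*5)/(3*(-2 + 41*(-162))) = -8387 - 41*(-22 + 15)/(3*(-2 - 6642)) = -8387 - 41*(-7)/(3*(-6644)) = -8387 - 41*(-1)*(-7)/(3*6644) = -8387 - 1*287/19932 = -8387 - 287/19932 = -167169971/19932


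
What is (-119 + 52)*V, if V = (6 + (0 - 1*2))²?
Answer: -1072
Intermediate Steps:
V = 16 (V = (6 + (0 - 2))² = (6 - 2)² = 4² = 16)
(-119 + 52)*V = (-119 + 52)*16 = -67*16 = -1072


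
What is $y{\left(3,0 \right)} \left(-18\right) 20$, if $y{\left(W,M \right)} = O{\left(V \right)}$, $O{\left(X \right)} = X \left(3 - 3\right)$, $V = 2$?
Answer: $0$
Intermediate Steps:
$O{\left(X \right)} = 0$ ($O{\left(X \right)} = X 0 = 0$)
$y{\left(W,M \right)} = 0$
$y{\left(3,0 \right)} \left(-18\right) 20 = 0 \left(-18\right) 20 = 0 \cdot 20 = 0$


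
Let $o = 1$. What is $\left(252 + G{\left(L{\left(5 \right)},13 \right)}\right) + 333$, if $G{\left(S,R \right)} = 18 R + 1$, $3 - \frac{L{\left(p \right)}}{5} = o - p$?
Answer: $820$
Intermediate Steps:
$L{\left(p \right)} = 10 + 5 p$ ($L{\left(p \right)} = 15 - 5 \left(1 - p\right) = 15 + \left(-5 + 5 p\right) = 10 + 5 p$)
$G{\left(S,R \right)} = 1 + 18 R$
$\left(252 + G{\left(L{\left(5 \right)},13 \right)}\right) + 333 = \left(252 + \left(1 + 18 \cdot 13\right)\right) + 333 = \left(252 + \left(1 + 234\right)\right) + 333 = \left(252 + 235\right) + 333 = 487 + 333 = 820$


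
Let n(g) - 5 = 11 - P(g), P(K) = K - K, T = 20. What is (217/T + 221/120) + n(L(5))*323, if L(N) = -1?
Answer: 621683/120 ≈ 5180.7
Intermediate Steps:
P(K) = 0
n(g) = 16 (n(g) = 5 + (11 - 1*0) = 5 + (11 + 0) = 5 + 11 = 16)
(217/T + 221/120) + n(L(5))*323 = (217/20 + 221/120) + 16*323 = (217*(1/20) + 221*(1/120)) + 5168 = (217/20 + 221/120) + 5168 = 1523/120 + 5168 = 621683/120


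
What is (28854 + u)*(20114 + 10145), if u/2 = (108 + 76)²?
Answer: 2921990594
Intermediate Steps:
u = 67712 (u = 2*(108 + 76)² = 2*184² = 2*33856 = 67712)
(28854 + u)*(20114 + 10145) = (28854 + 67712)*(20114 + 10145) = 96566*30259 = 2921990594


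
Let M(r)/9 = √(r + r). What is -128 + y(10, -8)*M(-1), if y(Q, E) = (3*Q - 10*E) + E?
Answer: -128 + 918*I*√2 ≈ -128.0 + 1298.2*I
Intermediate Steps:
y(Q, E) = -9*E + 3*Q (y(Q, E) = (-10*E + 3*Q) + E = -9*E + 3*Q)
M(r) = 9*√2*√r (M(r) = 9*√(r + r) = 9*√(2*r) = 9*(√2*√r) = 9*√2*√r)
-128 + y(10, -8)*M(-1) = -128 + (-9*(-8) + 3*10)*(9*√2*√(-1)) = -128 + (72 + 30)*(9*√2*I) = -128 + 102*(9*I*√2) = -128 + 918*I*√2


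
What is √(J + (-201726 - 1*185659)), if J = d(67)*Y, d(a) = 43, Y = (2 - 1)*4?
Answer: I*√387213 ≈ 622.26*I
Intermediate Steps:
Y = 4 (Y = 1*4 = 4)
J = 172 (J = 43*4 = 172)
√(J + (-201726 - 1*185659)) = √(172 + (-201726 - 1*185659)) = √(172 + (-201726 - 185659)) = √(172 - 387385) = √(-387213) = I*√387213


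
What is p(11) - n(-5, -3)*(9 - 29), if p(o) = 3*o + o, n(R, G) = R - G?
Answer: 4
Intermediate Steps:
p(o) = 4*o
p(11) - n(-5, -3)*(9 - 29) = 4*11 - (-5 - 1*(-3))*(9 - 29) = 44 - (-5 + 3)*(-20) = 44 - (-2)*(-20) = 44 - 1*40 = 44 - 40 = 4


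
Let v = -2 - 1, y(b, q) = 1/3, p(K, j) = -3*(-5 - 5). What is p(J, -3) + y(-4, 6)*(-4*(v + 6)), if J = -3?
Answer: 26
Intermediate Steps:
p(K, j) = 30 (p(K, j) = -3*(-10) = 30)
y(b, q) = 1/3
v = -3
p(J, -3) + y(-4, 6)*(-4*(v + 6)) = 30 + (-4*(-3 + 6))/3 = 30 + (-4*3)/3 = 30 + (1/3)*(-12) = 30 - 4 = 26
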